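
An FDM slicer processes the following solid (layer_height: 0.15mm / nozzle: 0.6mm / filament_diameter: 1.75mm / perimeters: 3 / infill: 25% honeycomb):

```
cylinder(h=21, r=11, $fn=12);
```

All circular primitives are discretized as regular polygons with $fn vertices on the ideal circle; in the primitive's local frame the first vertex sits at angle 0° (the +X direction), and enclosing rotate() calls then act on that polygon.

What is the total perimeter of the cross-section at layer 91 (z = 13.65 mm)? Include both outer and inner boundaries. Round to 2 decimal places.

68.33 mm

At z = 13.65 mm: the cylinder: section is a regular 12-gon, circumradius r=11 (perimeter = 2·12·11.000·sin(180°/12) = 68.33 mm). Overall, the cross-section is a single solid region. Total boundary length (outer) = 68.33 mm.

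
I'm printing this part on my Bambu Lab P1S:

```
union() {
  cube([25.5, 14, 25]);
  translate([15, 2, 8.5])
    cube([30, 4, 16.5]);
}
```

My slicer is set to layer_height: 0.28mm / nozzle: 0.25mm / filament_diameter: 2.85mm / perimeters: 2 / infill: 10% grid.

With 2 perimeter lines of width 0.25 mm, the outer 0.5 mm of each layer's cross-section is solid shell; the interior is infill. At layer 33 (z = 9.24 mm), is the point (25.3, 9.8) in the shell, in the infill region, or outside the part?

shell

At z = 9.24 mm: the cube is present — its section is the full 25.5×14 rectangle; the cube at (15, 2) (footprint 30×4) is included at this height; Taking the union: the regions partially overlap (shared area 42.00 mm²), so overlapping operands fuse into one piece — 1 connected region. Overall, the cross-section is a single solid region. The nearest boundary edge runs (25.50, 14.00)→(25.50, 6.00); distance from the point to it = 0.20 mm. The point is inside the cross-section, 0.20 mm from the nearest boundary — within the 0.5 mm shell band (2 × 0.25).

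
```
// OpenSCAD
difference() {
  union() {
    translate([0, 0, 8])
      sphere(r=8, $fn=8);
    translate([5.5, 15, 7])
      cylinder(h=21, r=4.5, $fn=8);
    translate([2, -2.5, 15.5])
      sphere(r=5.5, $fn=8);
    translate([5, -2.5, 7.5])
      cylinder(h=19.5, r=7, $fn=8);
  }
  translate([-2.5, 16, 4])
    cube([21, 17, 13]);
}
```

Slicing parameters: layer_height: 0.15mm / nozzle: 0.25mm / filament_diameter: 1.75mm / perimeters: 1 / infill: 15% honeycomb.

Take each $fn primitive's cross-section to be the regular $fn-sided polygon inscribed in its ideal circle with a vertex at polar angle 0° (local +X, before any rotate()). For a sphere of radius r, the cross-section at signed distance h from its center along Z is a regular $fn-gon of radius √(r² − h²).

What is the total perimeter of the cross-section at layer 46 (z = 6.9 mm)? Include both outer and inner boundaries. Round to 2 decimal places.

48.52 mm

At z = 6.9 mm: the r=8 sphere slices to a regular 8-gon of circumradius 7.924 (√(r²−h²) with h=1.1 from center) (perimeter = 2·8·7.924·sin(180°/8) = 48.52 mm); the cylinder at (5.5, 15) is not intersected at this z (z outside [7, 28]); the sphere at (2, -2.5) is absent (|z−center|=8.600 > r=5.5); the cylinder at (5, -2.5) is absent (z outside [7.5, 27]); Taking the union: only the r=8 sphere is present, so the union is just that shape — boundary = 48.52 mm; the cube at (-2.5, 16) is present — its section is the full 21×17 rectangle (perimeter 76.00 mm); Taking the first minus the rest: starting from that combined region, the 21×17 cube at (-2.5, 16) misses the remaining region (no effect) — boundary = 48.52 mm. Overall, the cross-section is a single solid region. Total boundary length (outer) = 48.52 mm.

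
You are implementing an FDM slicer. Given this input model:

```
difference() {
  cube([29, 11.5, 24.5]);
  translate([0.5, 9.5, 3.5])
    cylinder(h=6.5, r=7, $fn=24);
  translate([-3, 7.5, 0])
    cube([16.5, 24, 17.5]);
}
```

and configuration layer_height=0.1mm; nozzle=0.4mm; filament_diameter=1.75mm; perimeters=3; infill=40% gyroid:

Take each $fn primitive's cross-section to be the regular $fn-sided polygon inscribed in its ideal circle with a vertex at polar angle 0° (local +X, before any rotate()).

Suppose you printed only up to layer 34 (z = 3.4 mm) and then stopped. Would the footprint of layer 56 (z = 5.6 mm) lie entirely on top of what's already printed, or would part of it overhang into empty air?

entirely on top

Compare the two slices. At z = 3.4: the cube is present — its section is the full 29×11.5 rectangle (area 333.50 mm²); the cylinder at (0.5, 9.5) is absent (z outside [3.5, 10]); the cube at (-3, 7.5) (footprint 16.5×24) is included at this height (area 396.00 mm²); Subtracting the remaining from the first: starting from the 29×11.5 cube (333.50 mm²), the 16.5×24 cube at (-3, 7.5) partially overlaps it — only the 54.00 mm² overlap (of its 396.00 mm²) is removed, clipping the outline — area = 279.50 mm². At z = 5.6: the cube (footprint 29×11.5) is included at this height (area 333.50 mm²); the cylinder at (0.5, 9.5): section is a regular 24-gon, circumradius r=7 (area = (24/2)·7.000²·sin(360°/24) = 152.19 mm²); the cube at (-3, 7.5) (footprint 16.5×24) is included at this height (area 396.00 mm²); Subtracting the remaining from the first: starting from the 29×11.5 cube (333.50 mm²), the r=7 cylinder at (0.5, 9.5) partially overlaps it — only the 56.26 mm² overlap (of its 152.19 mm²) is removed, clipping the outline; the 16.5×24 cube at (-3, 7.5) partially overlaps it — only the 24.54 mm² overlap (of its 396.00 mm²) is removed, clipping the outline — area = 252.70 mm². Checking containment: the cross-section at z = 5.6 is a subset of the cross-section at z = 3.4.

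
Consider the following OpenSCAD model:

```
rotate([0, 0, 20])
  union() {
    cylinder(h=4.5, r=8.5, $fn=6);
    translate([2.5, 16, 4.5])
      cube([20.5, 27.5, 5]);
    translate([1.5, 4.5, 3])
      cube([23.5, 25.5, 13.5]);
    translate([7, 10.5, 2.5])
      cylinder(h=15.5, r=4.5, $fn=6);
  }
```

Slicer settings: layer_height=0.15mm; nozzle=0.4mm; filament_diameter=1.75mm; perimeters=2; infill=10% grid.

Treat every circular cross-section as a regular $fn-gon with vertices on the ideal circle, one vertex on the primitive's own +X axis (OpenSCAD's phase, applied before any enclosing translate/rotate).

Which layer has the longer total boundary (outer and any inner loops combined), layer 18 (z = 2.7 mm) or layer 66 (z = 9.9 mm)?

Layer 18 (z = 2.7): the cylinder: section is a regular 6-gon, circumradius r=8.5 (perimeter = 2·6·8.500·sin(180°/6) = 51.00 mm); the cube at (2.5, 16) is not intersected at this z (z outside [4.5, 9.5]); the cube at (1.5, 4.5) is not intersected at this z (z outside [3, 16.5]); the cylinder at (7, 10.5): section is a regular 6-gon, circumradius r=4.5 (perimeter = 2·6·4.500·sin(180°/6) = 27.00 mm); Combining (union): the 2 present regions are separate (no shared area or edge), so areas and boundary lengths simply add and each stays a separate island — boundary = 78.00 mm; (whole slice rotated 20° about Z — lengths, areas and connectivity unchanged). So its perimeter = 78.00 mm. Layer 66 (z = 9.9): the cylinder is absent (z outside [0, 4.5]); the cube at (2.5, 16) does not reach this height (z outside [4.5, 9.5]); the cube at (1.5, 4.5) is present — its section is the full 23.5×25.5 rectangle (perimeter 98.00 mm); the r=4.5 cylinder at (7, 10.5) contributes a regular 6-gon of circumradius 4.5 (perimeter = 2·6·4.500·sin(180°/6) = 27.00 mm); Taking the union: the r=4.5 cylinder at (7, 10.5) lies entirely inside the 23.5×25.5 cube at (1.5, 4.5), so the union is just the 23.5×25.5 cube at (1.5, 4.5) — boundary = 98.00 mm; (rotated 20° about Z; rotation is an isometry so areas/perimeters/island counts are preserved). So its perimeter = 98.00 mm. Layer 66 is larger (98.00 vs 78.00 mm).

layer 66 (z = 9.9 mm)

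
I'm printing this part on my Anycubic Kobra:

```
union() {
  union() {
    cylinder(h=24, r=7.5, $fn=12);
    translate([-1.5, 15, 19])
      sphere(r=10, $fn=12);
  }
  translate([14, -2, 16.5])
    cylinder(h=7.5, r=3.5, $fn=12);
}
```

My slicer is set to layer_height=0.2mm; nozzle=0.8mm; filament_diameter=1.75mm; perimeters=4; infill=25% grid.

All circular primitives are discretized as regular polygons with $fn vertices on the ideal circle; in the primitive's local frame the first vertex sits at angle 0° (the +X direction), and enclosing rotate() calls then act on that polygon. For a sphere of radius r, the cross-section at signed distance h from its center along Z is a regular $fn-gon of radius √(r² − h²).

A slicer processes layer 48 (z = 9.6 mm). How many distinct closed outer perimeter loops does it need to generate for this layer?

At z = 9.6 mm: the r=7.5 cylinder gives a regular 12-gon of circumradius 7.5 (constant along its height); the sphere at (-1.5, 15): section is a regular 12-gon, circumradius = √(r²−h²) = √(10²−9.4²) = 3.412; Taking the union: the 2 present regions are separate (no shared area or edge), so areas and boundary lengths simply add and each stays a separate island — 2 connected regions; the cylinder at (14, -2) is absent (z outside [16.5, 24]); Combining (union): only the result so far is present, so the union is just that shape — 2 connected regions. The result has 2 disconnected regions.

2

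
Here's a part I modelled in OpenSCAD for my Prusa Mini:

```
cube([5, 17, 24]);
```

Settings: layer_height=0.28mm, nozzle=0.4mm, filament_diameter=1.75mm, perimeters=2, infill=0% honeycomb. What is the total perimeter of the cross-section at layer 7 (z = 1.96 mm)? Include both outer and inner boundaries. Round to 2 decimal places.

44.00 mm

At z = 1.96 mm: the cube is present — its section is the full 5×17 rectangle (perimeter 44.00 mm). Overall, the cross-section is a single solid region. Total boundary length (outer) = 44.00 mm.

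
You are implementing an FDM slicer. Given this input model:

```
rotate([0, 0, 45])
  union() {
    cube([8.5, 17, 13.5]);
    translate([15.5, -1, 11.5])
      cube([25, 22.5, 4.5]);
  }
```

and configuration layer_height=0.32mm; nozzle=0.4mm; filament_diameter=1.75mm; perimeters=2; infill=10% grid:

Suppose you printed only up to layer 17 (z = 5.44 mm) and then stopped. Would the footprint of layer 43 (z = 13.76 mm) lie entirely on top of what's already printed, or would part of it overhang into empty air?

Compare the two slices. At z = 5.44: the cube is present — its section is the full 8.5×17 rectangle (area 144.50 mm²); the cube at (15.5, -1) is absent (z outside [11.5, 16]); Taking the union: only the 8.5×17 cube is present, so the union is just that shape — area = 144.50 mm²; (rotated 45° about Z; rotation is an isometry so areas/perimeters/island counts are preserved). At z = 13.76: the cube is absent (z outside [0, 13.5]); the 25×22.5 cube at (15.5, -1) contributes its full rectangle (area 562.50 mm²); Merging all regions: only the 25×22.5 cube at (15.5, -1) is present, so the union is just that shape — area = 562.50 mm²; (whole slice rotated 45° about Z — lengths, areas and connectivity unchanged). Checking containment: at z = 13.76 the cross-section extends beyond the z = 5.44 cross-section by about 562.50 mm².

part overhangs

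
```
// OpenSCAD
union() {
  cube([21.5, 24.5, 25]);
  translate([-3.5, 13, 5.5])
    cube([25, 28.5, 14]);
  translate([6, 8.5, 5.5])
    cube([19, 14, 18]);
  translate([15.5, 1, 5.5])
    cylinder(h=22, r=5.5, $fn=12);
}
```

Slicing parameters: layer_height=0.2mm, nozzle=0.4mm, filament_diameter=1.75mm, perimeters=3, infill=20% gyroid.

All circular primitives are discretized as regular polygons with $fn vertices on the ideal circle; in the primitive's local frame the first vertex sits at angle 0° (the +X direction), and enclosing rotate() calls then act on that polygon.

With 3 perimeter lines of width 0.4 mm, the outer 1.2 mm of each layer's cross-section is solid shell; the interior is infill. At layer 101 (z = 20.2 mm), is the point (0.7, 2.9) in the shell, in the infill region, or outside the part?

shell

At z = 20.2 mm: the cube is present — its section is the full 21.5×24.5 rectangle; the cube at (-3.5, 13) is absent (z outside [5.5, 19.5]); the cube at (6, 8.5) (footprint 19×14) is included at this height; the r=5.5 cylinder at (15.5, 1) gives a regular 12-gon of circumradius 5.5 (constant along its height); Merging all regions: the regions partially overlap (shared area 273.11 mm²), so overlapping operands fuse into one piece — 1 connected region. Overall, the cross-section is a single solid region. The nearest boundary edge runs (0.00, 0.00)→(0.00, 24.50); distance from the point to it = 0.70 mm. The point is inside the cross-section, 0.70 mm from the nearest boundary — within the 1.2 mm shell band (3 × 0.4).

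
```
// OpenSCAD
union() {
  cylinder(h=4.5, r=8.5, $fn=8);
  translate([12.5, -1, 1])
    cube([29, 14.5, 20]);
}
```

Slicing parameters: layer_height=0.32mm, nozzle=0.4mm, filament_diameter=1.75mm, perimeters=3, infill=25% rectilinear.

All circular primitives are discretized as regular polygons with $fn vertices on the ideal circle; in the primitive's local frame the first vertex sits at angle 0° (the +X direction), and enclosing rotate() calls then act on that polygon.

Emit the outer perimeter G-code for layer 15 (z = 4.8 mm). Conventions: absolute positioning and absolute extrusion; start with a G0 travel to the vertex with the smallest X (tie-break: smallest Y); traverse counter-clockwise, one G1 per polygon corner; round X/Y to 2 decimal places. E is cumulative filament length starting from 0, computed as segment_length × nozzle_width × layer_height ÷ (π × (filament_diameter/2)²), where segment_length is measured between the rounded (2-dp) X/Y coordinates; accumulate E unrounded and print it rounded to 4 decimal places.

G0 X12.50 Y-1.00 Z4.80
G1 X41.50 Y-1.00 E1.5433
G1 X41.50 Y13.50 E2.3149
G1 X12.50 Y13.50 E3.8582
G1 X12.50 Y-1.00 E4.6298

At z = 4.8 mm: the cylinder is not intersected at this z (z outside [0, 4.5]); the 29×14.5 cube at (12.5, -1) contributes its full rectangle; Taking the union: only the 29×14.5 cube at (12.5, -1) is present, so the union is just that shape — 1 connected region. The outline is a single polygon with 4 vertices. Extrusion per mm of travel: 0.4 × 0.32 / (π × 0.875²) = 0.053216. Accumulating E over each segment gives final E = 4.6298.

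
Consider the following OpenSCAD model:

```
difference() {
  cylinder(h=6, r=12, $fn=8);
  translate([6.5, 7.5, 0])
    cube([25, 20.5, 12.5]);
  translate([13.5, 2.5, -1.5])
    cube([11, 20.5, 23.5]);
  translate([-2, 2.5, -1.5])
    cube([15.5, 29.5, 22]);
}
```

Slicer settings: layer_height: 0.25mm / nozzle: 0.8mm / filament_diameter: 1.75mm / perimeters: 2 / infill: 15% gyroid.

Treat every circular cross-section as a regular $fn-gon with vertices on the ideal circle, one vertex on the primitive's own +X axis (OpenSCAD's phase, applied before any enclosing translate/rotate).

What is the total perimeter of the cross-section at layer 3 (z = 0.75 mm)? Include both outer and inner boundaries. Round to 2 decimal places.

At z = 0.75 mm: the cylinder: section is a regular 8-gon, circumradius r=12 (perimeter = 2·8·12.000·sin(180°/8) = 73.48 mm); the cube at (6.5, 7.5) (footprint 25×20.5) is included at this height (perimeter 91.00 mm); the cube at (13.5, 2.5) is present — its section is the full 11×20.5 rectangle (perimeter 63.00 mm); the cube at (-2, 2.5) is present — its section is the full 15.5×29.5 rectangle (perimeter 90.00 mm); Subtracting the remaining from the first: starting from the r=12 cylinder, the 25×20.5 cube at (6.5, 7.5) partially overlaps it — only the 2.97 mm² overlap (of its 512.50 mm²) is removed, clipping the outline; the 11×20.5 cube at (13.5, 2.5) misses the remaining region (no effect); the 15.5×29.5 cube at (-2, 2.5) partially overlaps it — only the 88.32 mm² overlap (of its 457.25 mm²) is removed, clipping the outline — boundary = 77.28 mm. Overall, the cross-section is a single solid region. Total boundary length (outer) = 77.28 mm.

77.28 mm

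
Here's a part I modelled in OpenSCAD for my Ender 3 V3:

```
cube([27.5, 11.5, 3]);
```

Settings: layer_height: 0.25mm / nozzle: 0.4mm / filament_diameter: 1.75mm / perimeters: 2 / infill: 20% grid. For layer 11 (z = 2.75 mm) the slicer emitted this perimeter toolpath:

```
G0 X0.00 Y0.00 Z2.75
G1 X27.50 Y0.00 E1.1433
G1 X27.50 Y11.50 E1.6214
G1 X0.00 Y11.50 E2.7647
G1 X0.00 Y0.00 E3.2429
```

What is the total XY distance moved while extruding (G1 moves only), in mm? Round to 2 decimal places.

Sum the Euclidean lengths of each G1 segment: total = 78.00 mm.

78.00 mm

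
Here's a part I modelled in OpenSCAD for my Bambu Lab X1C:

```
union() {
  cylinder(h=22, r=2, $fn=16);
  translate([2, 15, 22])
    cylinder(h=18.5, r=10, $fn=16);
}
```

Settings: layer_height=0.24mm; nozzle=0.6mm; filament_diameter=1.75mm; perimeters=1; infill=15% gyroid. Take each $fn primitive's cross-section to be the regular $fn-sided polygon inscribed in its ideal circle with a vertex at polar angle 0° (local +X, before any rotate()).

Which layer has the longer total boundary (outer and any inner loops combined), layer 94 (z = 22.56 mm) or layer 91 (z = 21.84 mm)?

layer 94 (z = 22.56 mm)

Layer 94 (z = 22.56): the cylinder is not intersected at this z (z outside [0, 22]); the r=10 cylinder at (2, 15) gives a regular 16-gon of circumradius 10 (constant along its height) (perimeter = 2·16·10.000·sin(180°/16) = 62.43 mm); Taking the union: only the r=10 cylinder at (2, 15) is present, so the union is just that shape — boundary = 62.43 mm. So its perimeter = 62.43 mm. Layer 91 (z = 21.84): the cylinder: section is a regular 16-gon, circumradius r=2 (perimeter = 2·16·2.000·sin(180°/16) = 12.49 mm); the cylinder at (2, 15) does not reach this height (z outside [22, 40.5]); Merging all regions: only the r=2 cylinder is present, so the union is just that shape — boundary = 12.49 mm. So its perimeter = 12.49 mm. Layer 94 is larger (62.43 vs 12.49 mm).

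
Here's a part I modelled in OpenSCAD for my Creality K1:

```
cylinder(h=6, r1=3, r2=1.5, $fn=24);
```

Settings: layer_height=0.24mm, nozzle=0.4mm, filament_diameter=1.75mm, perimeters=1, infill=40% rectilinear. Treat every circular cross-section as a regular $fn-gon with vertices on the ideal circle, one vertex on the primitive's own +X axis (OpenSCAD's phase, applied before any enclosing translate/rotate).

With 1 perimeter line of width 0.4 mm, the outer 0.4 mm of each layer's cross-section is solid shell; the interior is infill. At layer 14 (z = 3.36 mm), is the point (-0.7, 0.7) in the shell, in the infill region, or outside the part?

At z = 3.36 mm: the cone: at t=0.560 of its height the radius interpolates to r₁+(r₂−r₁)t = 2.160, giving a regular 24-gon of that circumradius. Overall, the cross-section is a single solid region. The nearest boundary edge runs (-1.08, 1.87)→(-1.53, 1.53); distance from the point to it = 1.16 mm. The point is inside the cross-section and 1.16 mm from the nearest boundary — more than the 0.4 mm shell width (1 × 0.4), so it's in the infill interior.

infill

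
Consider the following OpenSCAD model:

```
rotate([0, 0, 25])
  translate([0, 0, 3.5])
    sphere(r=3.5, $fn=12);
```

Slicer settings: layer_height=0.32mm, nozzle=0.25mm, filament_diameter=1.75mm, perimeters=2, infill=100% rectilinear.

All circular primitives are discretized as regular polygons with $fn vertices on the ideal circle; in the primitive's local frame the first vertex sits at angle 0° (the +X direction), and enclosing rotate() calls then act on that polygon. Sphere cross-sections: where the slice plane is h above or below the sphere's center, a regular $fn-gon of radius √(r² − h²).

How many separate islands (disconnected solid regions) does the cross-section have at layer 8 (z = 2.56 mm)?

1

At z = 2.56 mm: the sphere: section is a regular 12-gon, circumradius = √(r²−h²) = √(3.5²−0.94²) = 3.371; (rotated 25° about Z; rotation is an isometry so areas/perimeters/island counts are preserved). Overall, the cross-section is a single solid region. Island count = 1.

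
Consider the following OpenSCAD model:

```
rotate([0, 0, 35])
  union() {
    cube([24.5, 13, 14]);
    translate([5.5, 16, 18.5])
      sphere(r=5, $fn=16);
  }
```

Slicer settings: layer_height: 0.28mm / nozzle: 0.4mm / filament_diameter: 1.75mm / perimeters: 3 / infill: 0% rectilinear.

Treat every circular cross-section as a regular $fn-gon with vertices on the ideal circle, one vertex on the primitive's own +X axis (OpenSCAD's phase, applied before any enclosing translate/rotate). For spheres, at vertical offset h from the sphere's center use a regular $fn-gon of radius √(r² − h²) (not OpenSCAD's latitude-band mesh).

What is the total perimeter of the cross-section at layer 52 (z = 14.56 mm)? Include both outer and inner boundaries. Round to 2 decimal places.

At z = 14.56 mm: the cube is not intersected at this z (z outside [0, 14]); the sphere at (5.5, 16): section is a regular 16-gon, circumradius = √(r²−h²) = √(5²−3.94²) = 3.078 (perimeter = 2·16·3.078·sin(180°/16) = 19.22 mm); Combining (union): only the r=5 sphere at (5.5, 16) is present, so the union is just that shape — boundary = 19.22 mm; (rotated 35° about Z; rotation is an isometry so areas/perimeters/island counts are preserved). Overall, the cross-section is a single solid region. Total boundary length (outer) = 19.22 mm.

19.22 mm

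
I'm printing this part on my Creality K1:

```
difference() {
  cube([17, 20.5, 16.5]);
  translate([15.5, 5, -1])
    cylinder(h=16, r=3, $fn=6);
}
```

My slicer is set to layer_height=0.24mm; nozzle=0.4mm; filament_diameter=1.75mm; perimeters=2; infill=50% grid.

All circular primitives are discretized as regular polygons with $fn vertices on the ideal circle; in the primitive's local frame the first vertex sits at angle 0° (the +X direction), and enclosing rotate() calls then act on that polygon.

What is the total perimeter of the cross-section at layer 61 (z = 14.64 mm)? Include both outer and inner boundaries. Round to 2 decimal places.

At z = 14.64 mm: the cube (footprint 17×20.5) is included at this height (perimeter 75.00 mm); the r=3 cylinder at (15.5, 5) gives a regular 6-gon of circumradius 3 (constant along its height) (perimeter = 2·6·3.000·sin(180°/6) = 18.00 mm); Subtracting the remaining from the first: starting from the 17×20.5 cube, the r=3 cylinder at (15.5, 5) partially overlaps it — only the 19.49 mm² overlap (of its 23.38 mm²) is removed, clipping the outline — boundary = 81.80 mm. Overall, the cross-section is a single solid region. Total boundary length (outer) = 81.80 mm.

81.80 mm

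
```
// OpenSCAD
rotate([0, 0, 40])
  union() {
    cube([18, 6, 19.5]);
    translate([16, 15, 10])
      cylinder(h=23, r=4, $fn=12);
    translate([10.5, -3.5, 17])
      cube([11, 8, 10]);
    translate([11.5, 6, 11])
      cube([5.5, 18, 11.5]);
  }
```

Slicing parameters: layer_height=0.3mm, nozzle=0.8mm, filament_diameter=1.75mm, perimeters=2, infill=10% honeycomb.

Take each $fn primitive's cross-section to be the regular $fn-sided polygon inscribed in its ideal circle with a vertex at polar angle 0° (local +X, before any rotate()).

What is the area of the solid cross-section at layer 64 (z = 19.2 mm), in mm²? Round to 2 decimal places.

At z = 19.2 mm: the cube is present — its section is the full 18×6 rectangle (area 108.00 mm²); the cylinder at (16, 15): section is a regular 12-gon, circumradius r=4 (area = (12/2)·4.000²·sin(360°/12) = 48.00 mm²); the 11×8 cube at (10.5, -3.5) contributes its full rectangle (area 88.00 mm²); the cube at (11.5, 6) is present — its section is the full 5.5×18 rectangle (area 99.00 mm²); Merging all regions: the regions partially overlap — summed areas 343.00 mm² minus the doubly-counted overlap 65.48 mm² gives 277.52 mm² — area = 277.52 mm²; (whole slice rotated 40° about Z — lengths, areas and connectivity unchanged). Overall, the cross-section is a single solid region. Net area = 277.52 mm².

277.52 mm²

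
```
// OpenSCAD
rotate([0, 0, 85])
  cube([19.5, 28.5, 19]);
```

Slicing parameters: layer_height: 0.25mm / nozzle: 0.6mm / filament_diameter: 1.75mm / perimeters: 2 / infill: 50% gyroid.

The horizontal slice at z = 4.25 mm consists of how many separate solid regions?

1

At z = 4.25 mm: the 19.5×28.5 cube contributes its full rectangle; (rotated 85° about Z; rotation is an isometry so areas/perimeters/island counts are preserved). The result has 1 disconnected region.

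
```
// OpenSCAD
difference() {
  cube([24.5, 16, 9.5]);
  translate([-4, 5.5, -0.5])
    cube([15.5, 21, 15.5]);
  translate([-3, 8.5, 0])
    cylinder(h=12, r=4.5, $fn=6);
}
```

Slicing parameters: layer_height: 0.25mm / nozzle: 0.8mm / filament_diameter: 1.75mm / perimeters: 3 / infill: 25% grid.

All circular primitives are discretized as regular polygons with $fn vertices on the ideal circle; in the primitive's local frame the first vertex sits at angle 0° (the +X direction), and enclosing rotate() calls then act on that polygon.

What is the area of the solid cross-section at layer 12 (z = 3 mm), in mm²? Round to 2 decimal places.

At z = 3 mm: the 24.5×16 cube contributes its full rectangle (area 392.00 mm²); the 15.5×21 cube at (-4, 5.5) contributes its full rectangle (area 325.50 mm²); the r=4.5 cylinder at (-3, 8.5) gives a regular 6-gon of circumradius 4.5 (constant along its height) (area = (6/2)·4.500²·sin(360°/6) = 52.61 mm²); Subtracting the remaining from the first: starting from the 24.5×16 cube (392.00 mm²), the 15.5×21 cube at (-4, 5.5) partially overlaps it — only the 120.75 mm² overlap (of its 325.50 mm²) is removed, clipping the outline; the r=4.5 cylinder at (-3, 8.5) misses the remaining region (no effect) — area = 271.25 mm². Overall, the cross-section is a single solid region. Net area = 271.25 mm².

271.25 mm²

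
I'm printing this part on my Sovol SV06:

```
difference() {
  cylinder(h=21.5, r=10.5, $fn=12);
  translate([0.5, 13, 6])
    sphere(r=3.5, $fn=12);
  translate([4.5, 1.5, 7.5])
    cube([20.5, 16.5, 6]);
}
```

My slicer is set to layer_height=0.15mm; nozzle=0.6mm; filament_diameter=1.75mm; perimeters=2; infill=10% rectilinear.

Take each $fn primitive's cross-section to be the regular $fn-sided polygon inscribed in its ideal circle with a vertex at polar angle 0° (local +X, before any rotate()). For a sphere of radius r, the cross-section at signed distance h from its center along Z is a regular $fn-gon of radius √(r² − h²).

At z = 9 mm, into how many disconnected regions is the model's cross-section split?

1

At z = 9 mm: the cylinder: section is a regular 12-gon, circumradius r=10.5; the r=3.5 sphere at (0.5, 13) contributes a regular 12-gon of circumradius √(3.5²−3²) = 1.803; the cube at (4.5, 1.5) is present — its section is the full 20.5×16.5 rectangle; Taking the first minus the rest: starting from the r=10.5 cylinder, the r=3.5 sphere at (0.5, 13) misses the remaining region (no effect); the 20.5×16.5 cube at (4.5, 1.5) partially overlaps it — only the 29.45 mm² overlap (of its 338.25 mm²) is removed, clipping the outline — 1 connected region. The result has 1 disconnected region.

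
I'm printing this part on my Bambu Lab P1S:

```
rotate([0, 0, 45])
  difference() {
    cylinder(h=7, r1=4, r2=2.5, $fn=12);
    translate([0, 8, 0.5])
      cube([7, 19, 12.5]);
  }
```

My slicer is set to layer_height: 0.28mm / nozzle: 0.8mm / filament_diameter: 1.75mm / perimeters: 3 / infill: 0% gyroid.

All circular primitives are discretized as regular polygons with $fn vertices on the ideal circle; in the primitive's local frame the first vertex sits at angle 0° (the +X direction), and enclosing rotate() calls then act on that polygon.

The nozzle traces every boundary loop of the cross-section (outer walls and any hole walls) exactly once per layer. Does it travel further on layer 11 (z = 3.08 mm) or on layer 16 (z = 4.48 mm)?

Layer 11 (z = 3.08): the cone (r1=4→r2=2.5) has section circumradius 3.340 here — a regular 12-gon (perimeter = 2·12·3.340·sin(180°/12) = 20.75 mm); the 7×19 cube at (0, 8) contributes its full rectangle (perimeter 52.00 mm); Taking the first minus the rest: starting from the cone, the 7×19 cube at (0, 8) misses the remaining region (no effect) — boundary = 20.75 mm; (whole slice rotated 45° about Z — lengths, areas and connectivity unchanged). So its perimeter = 20.75 mm. Layer 16 (z = 4.48): the cone (r1=4→r2=2.5) has section circumradius 3.040 here — a regular 12-gon (perimeter = 2·12·3.040·sin(180°/12) = 18.88 mm); the 7×19 cube at (0, 8) contributes its full rectangle (perimeter 52.00 mm); After the difference (first − rest): starting from the cone, the 7×19 cube at (0, 8) misses the remaining region (no effect) — boundary = 18.88 mm; (rotated 45° about Z; rotation is an isometry so areas/perimeters/island counts are preserved). So its perimeter = 18.88 mm. Layer 11 is larger (20.75 vs 18.88 mm).

layer 11 (z = 3.08 mm)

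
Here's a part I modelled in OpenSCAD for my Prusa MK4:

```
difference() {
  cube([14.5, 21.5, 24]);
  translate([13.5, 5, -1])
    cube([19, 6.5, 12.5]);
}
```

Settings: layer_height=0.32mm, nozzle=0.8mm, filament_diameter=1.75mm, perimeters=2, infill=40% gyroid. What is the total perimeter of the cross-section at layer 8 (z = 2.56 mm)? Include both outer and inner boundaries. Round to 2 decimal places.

At z = 2.56 mm: the cube is present — its section is the full 14.5×21.5 rectangle (perimeter 72.00 mm); the cube at (13.5, 5) (footprint 19×6.5) is included at this height (perimeter 51.00 mm); After the difference (first − rest): starting from the 14.5×21.5 cube, the 19×6.5 cube at (13.5, 5) partially overlaps it — only the 6.50 mm² overlap (of its 123.50 mm²) is removed, clipping the outline — boundary = 74.00 mm. Overall, the cross-section is a single solid region. Total boundary length (outer) = 74.00 mm.

74.00 mm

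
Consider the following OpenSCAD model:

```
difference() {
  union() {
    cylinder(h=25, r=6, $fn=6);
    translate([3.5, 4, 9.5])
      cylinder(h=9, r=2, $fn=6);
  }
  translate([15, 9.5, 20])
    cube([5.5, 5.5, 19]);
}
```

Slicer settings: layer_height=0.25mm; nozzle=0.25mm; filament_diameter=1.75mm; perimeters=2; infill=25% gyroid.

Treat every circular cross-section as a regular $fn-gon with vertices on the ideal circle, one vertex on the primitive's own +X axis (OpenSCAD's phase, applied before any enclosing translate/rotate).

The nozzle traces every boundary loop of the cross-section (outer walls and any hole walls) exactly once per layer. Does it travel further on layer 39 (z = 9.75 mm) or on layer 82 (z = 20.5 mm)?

Layer 39 (z = 9.75): the r=6 cylinder contributes a regular 6-gon of circumradius 6 (perimeter = 2·6·6.000·sin(180°/6) = 36.00 mm); the r=2 cylinder at (3.5, 4) contributes a regular 6-gon of circumradius 2 (perimeter = 2·6·2.000·sin(180°/6) = 12.00 mm); Merging all regions: the regions partially overlap (shared area 5.57 mm²), so the edge portions inside another operand are dropped and the merged outline is re-measured after clipping — boundary = 38.43 mm; the cube at (15, 9.5) does not reach this height (z outside [20, 39]); Subtracting the remaining from the first: none of the subtracted shapes is present at this height, so the result so far is unchanged — boundary = 38.43 mm. So its perimeter = 38.43 mm. Layer 82 (z = 20.5): the cylinder: section is a regular 6-gon, circumradius r=6 (perimeter = 2·6·6.000·sin(180°/6) = 36.00 mm); the cylinder at (3.5, 4) does not reach this height (z outside [9.5, 18.5]); Merging all regions: only the r=6 cylinder is present, so the union is just that shape — boundary = 36.00 mm; the cube at (15, 9.5) (footprint 5.5×5.5) is included at this height (perimeter 22.00 mm); Subtracting the remaining from the first: starting from the result so far, the 5.5×5.5 cube at (15, 9.5) misses the remaining region (no effect) — boundary = 36.00 mm. So its perimeter = 36.00 mm. Layer 39 is larger (38.43 vs 36.00 mm).

layer 39 (z = 9.75 mm)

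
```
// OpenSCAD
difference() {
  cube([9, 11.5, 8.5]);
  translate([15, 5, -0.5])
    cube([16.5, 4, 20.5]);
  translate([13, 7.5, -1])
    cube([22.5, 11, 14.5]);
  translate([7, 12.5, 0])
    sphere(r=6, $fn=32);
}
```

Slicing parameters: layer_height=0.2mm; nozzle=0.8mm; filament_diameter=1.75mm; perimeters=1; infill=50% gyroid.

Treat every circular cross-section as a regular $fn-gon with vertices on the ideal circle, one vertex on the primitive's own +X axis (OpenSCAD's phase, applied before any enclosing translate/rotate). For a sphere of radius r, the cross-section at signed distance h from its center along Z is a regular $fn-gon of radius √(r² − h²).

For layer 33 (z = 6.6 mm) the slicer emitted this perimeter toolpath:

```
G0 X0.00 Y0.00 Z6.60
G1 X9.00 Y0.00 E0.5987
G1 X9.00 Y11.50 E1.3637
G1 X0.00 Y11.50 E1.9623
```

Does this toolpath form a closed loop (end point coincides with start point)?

Start point (G0): (0.00, 0.00). End point (last G1): the path does not return to the start — open.

no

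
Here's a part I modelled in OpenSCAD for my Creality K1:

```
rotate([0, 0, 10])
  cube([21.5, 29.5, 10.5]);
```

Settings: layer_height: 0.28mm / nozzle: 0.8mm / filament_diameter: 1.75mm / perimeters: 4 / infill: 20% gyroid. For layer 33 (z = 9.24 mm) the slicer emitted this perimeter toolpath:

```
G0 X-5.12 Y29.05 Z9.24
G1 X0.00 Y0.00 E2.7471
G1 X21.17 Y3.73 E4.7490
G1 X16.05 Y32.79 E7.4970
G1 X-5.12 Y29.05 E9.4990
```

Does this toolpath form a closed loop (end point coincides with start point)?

yes

Start point (G0): (-5.12, 29.05). End point (last G1): the path returns to the start — closed.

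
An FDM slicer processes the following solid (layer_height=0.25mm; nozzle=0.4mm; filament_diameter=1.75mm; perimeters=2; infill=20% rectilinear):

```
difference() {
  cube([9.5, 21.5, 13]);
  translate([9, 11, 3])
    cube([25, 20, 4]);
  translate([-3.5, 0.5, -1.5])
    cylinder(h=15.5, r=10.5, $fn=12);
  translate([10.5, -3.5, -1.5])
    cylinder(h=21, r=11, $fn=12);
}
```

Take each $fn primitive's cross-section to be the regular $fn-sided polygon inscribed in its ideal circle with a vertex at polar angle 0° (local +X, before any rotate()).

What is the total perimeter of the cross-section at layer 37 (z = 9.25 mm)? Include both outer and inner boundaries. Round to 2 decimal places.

At z = 9.25 mm: the 9.5×21.5 cube contributes its full rectangle (perimeter 62.00 mm); the cube at (9, 11) is absent (z outside [3, 7]); the r=10.5 cylinder at (-3.5, 0.5) contributes a regular 12-gon of circumradius 10.5 (perimeter = 2·12·10.500·sin(180°/12) = 65.22 mm); the r=11 cylinder at (10.5, -3.5) contributes a regular 12-gon of circumradius 11 (perimeter = 2·12·11.000·sin(180°/12) = 68.33 mm); Taking the first minus the rest: starting from the 9.5×21.5 cube, the r=10.5 cylinder at (-3.5, 0.5) partially overlaps it — only the 51.05 mm² overlap (of its 330.75 mm²) is removed, clipping the outline; the r=11 cylinder at (10.5, -3.5) partially overlaps it — only the 21.92 mm² overlap (of its 363.00 mm²) is removed, clipping the outline — boundary = 46.37 mm. Overall, the cross-section is a single solid region. Total boundary length (outer) = 46.37 mm.

46.37 mm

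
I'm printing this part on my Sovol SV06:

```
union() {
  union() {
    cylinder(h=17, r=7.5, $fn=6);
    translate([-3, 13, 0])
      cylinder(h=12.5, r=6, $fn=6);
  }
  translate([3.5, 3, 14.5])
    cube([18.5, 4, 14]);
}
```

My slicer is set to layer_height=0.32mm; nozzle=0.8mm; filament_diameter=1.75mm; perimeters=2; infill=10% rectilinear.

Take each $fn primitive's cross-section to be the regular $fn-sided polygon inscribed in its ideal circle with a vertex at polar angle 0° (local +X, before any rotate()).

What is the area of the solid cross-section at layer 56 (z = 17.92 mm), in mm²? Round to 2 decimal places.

At z = 17.92 mm: the cylinder is absent (z outside [0, 17]); the cylinder at (-3, 13) is absent (z outside [0, 12.5]); Taking the union: nothing is present at this height; the cube at (3.5, 3) (footprint 18.5×4) is included at this height (area 74.00 mm²); Combining (union): only the 18.5×4 cube at (3.5, 3) is present, so the union is just that shape — area = 74.00 mm². Overall, the cross-section is a single solid region. Net area = 74.00 mm².

74.00 mm²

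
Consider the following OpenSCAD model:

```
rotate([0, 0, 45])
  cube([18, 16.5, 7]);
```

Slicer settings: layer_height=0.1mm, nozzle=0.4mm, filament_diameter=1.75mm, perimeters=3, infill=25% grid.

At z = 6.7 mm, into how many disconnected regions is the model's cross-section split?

At z = 6.7 mm: the cube is present — its section is the full 18×16.5 rectangle; (whole slice rotated 45° about Z — lengths, areas and connectivity unchanged). The result has 1 disconnected region.

1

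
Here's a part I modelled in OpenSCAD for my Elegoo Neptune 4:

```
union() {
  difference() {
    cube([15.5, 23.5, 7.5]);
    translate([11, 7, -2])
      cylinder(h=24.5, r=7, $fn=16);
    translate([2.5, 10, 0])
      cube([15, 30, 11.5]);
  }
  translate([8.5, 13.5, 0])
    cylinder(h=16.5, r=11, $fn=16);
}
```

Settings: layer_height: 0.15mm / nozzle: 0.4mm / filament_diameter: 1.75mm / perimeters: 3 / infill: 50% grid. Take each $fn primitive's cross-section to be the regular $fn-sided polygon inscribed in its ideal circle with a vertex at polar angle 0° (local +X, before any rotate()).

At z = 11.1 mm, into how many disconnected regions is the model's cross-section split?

At z = 11.1 mm: the cube is not intersected at this z (z outside [0, 7.5]); the cylinder at (11, 7): section is a regular 16-gon, circumradius r=7; the cube at (2.5, 10) (footprint 15×30) is included at this height; Taking the first minus the rest: the first operand is absent here, so nothing remains; the cylinder at (8.5, 13.5): section is a regular 16-gon, circumradius r=11; Merging all regions: only the r=11 cylinder at (8.5, 13.5) is present, so the union is just that shape — 1 connected region. The result has 1 disconnected region.

1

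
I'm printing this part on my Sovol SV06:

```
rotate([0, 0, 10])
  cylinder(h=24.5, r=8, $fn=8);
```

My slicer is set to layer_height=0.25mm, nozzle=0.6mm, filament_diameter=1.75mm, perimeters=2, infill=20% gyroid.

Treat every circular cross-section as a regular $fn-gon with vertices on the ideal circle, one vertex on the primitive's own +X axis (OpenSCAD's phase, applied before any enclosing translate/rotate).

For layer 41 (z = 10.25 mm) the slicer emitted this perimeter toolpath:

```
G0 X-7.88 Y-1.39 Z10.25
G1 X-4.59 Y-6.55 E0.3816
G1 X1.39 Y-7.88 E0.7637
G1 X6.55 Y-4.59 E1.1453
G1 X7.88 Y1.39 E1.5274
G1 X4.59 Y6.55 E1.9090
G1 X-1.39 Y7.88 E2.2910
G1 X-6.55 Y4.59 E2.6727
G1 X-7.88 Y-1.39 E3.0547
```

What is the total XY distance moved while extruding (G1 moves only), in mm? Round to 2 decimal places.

Sum the Euclidean lengths of each G1 segment: total = 48.98 mm.

48.98 mm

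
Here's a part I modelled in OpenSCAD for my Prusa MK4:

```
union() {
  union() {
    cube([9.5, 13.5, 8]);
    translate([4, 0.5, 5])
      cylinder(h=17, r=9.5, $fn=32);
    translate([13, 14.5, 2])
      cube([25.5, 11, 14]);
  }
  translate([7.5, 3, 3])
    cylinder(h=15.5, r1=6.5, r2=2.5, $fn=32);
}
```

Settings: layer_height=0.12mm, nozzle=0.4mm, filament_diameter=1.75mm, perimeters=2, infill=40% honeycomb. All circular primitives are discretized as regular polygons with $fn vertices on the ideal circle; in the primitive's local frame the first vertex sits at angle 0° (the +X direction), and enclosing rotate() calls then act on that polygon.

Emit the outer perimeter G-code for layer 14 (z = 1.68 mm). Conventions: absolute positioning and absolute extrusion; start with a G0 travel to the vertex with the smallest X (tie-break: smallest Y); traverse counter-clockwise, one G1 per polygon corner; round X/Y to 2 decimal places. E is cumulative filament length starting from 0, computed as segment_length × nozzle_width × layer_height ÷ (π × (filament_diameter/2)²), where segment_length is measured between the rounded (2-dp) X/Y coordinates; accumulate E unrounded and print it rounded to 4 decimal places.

G0 X0.00 Y0.00 Z1.68
G1 X9.50 Y0.00 E0.1896
G1 X9.50 Y13.50 E0.4590
G1 X0.00 Y13.50 E0.6486
G1 X0.00 Y0.00 E0.9180

At z = 1.68 mm: the cube (footprint 9.5×13.5) is included at this height; the cylinder at (4, 0.5) is absent (z outside [5, 22]); the cube at (13, 14.5) is not intersected at this z (z outside [2, 16]); Taking the union: only the 9.5×13.5 cube is present, so the union is just that shape — 1 connected region; the cone at (7.5, 3) is not intersected at this z (z outside [3, 18.5]); Combining (union): only that combined region is present, so the union is just that shape — 1 connected region. The outline is a single polygon with 4 vertices. Extrusion per mm of travel: 0.4 × 0.12 / (π × 0.875²) = 0.019956. Accumulating E over each segment gives final E = 0.9180.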